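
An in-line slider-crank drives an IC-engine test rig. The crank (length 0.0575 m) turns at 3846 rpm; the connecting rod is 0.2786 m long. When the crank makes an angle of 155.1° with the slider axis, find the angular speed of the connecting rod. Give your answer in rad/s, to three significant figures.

75.7

ω = 402.8 rad/s (converted from 3846 rpm).
The rod makes angle φ with the slider axis where L sinφ = r sinθ; differentiating, L cosφ·φ̇ = r ω cosθ.
L cosφ = √(L² − r² sin²θ) = 0.27755 m.
|ω_rod| = r ω |cosθ| / √(L² − r² sin²θ) = 0.0575·402.8·0.90704/0.27755 = 75.683 rad/s.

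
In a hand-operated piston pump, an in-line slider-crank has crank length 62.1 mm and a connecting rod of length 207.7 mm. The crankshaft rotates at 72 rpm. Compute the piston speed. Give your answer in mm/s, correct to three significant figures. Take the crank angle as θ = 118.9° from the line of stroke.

349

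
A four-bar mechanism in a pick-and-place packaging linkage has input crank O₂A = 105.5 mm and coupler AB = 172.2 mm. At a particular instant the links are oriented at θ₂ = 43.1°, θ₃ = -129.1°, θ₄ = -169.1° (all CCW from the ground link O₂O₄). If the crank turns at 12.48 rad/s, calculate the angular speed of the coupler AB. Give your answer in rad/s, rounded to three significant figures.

6.34

ω₂ = 12.48 rad/s
Differentiating the loop-closure r₂e^{iθ₂}+r₃e^{iθ₃}=r₁+r₄e^{iθ₄} gives r₂ω₂e^{iθ₂}+r₃ω₃e^{iθ₃}=r₄ω₄e^{iθ₄}.
Eliminating the other unknown: ω₃ = r₂ω₂ sin(θ₄−θ₂) / [r₃ sin(θ₃−θ₄)].
Numerator sine = +0.53288; denominator sine = +0.64279.
Result = 0.1055·12.48·(+0.53288) / (0.1722·(+0.64279)) = +6.3386 rad/s; magnitude 6.3386 rad/s.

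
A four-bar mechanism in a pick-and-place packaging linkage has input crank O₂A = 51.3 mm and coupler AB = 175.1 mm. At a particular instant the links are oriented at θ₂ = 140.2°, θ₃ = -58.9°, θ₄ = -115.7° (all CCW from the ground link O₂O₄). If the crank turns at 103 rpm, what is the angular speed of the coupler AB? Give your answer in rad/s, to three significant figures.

ω₂ = 10.79 rad/s (from 103 rpm).
Differentiating the loop-closure r₂e^{iθ₂}+r₃e^{iθ₃}=r₁+r₄e^{iθ₄} gives r₂ω₂e^{iθ₂}+r₃ω₃e^{iθ₃}=r₄ω₄e^{iθ₄}.
Eliminating the other unknown: ω₃ = r₂ω₂ sin(θ₄−θ₂) / [r₃ sin(θ₃−θ₄)].
Numerator sine = +0.96987; denominator sine = +0.83676.
Result = 0.0513·10.79·(+0.96987) / (0.1751·(+0.83676)) = +3.6628 rad/s; magnitude 3.6628 rad/s.

3.66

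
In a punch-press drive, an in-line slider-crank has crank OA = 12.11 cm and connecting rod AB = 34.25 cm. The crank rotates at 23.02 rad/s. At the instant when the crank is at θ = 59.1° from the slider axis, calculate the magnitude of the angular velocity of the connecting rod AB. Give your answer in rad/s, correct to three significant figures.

ω = 23.02 rad/s
The rod makes angle φ with the slider axis where L sinφ = r sinθ; differentiating, L cosφ·φ̇ = r ω cosθ.
L cosφ = √(L² − r² sin²θ) = 0.32636 m.
|ω_rod| = r ω |cosθ| / √(L² − r² sin²θ) = 0.1211·23.02·0.51354/0.32636 = 4.3866 rad/s.

4.39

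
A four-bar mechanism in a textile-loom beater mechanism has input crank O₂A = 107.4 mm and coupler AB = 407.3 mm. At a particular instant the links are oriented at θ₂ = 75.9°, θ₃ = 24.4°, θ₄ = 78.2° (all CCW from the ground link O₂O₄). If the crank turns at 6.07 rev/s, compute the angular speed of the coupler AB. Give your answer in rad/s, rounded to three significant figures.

0.500

ω₂ = 38.14 rad/s (from 6.07 rev/s).
Differentiating the loop-closure r₂e^{iθ₂}+r₃e^{iθ₃}=r₁+r₄e^{iθ₄} gives r₂ω₂e^{iθ₂}+r₃ω₃e^{iθ₃}=r₄ω₄e^{iθ₄}.
Eliminating the other unknown: ω₃ = r₂ω₂ sin(θ₄−θ₂) / [r₃ sin(θ₃−θ₄)].
Numerator sine = +0.04013; denominator sine = -0.80696.
Result = 0.1074·38.14·(+0.04013) / (0.4073·(-0.80696)) = -0.50014 rad/s; magnitude 0.50014 rad/s.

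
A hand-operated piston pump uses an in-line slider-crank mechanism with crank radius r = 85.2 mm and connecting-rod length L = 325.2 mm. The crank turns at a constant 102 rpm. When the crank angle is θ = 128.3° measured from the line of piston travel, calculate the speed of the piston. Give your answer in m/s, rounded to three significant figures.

ω = 2π·102/60 = 10.68 rad/s
For an in-line slider-crank, x = r cosθ + √(L² − r² sin²θ), so v = −rω sinθ·[1 + r cosθ/√(L² − r² sin²θ)].
With r = 0.0852 m, L = 0.3252 m, θ = 128.3°: √(L² − r² sin²θ) = 0.31825 m.
v = −0.0852·10.68·0.78478·[1 + 0.0852·-0.61978/0.31825] = -0.59569 m/s.
|v| = 0.59569 m/s.

0.596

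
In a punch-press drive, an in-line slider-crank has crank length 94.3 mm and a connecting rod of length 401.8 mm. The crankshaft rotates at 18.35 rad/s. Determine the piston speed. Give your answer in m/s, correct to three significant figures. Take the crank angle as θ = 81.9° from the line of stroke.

1.77

ω = 18.35 rad/s
For an in-line slider-crank, x = r cosθ + √(L² − r² sin²θ), so v = −rω sinθ·[1 + r cosθ/√(L² − r² sin²θ)].
With r = 0.0943 m, L = 0.4018 m, θ = 81.9°: √(L² − r² sin²θ) = 0.3908 m.
v = −0.0943·18.35·0.99002·[1 + 0.0943·0.14090/0.3908] = -1.7714 m/s.
|v| = 1.7714 m/s.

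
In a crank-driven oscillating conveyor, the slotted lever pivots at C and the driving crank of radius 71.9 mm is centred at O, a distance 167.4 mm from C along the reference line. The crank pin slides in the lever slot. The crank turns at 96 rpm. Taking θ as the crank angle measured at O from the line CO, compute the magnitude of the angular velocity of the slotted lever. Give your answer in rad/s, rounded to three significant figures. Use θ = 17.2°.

2.98

ω = 10.05 rad/s (from 96 rpm).
Crank pin A relative to C: A = (d + r cosθ, r sinθ); lever angle φ = atan2(r sinθ, d + r cosθ).
Differentiating tanφ: φ̇ = rω(d cosθ + r)/(d² + r² + 2dr cosθ).
d² + r² + 2dr cosθ = |CA|² = 0.0561879 m²;  d cosθ + r = +0.23181 m.
|ω_lever| = |0.0719·10.05·+0.23181| / 0.0561879 = 2.9821 rad/s.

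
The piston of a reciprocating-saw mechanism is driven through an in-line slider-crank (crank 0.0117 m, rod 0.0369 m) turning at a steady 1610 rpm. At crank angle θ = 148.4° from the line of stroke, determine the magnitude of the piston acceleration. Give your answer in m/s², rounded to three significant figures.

233

ω = 2π·1610/60 = 168.6 rad/s
x(θ) = r cosθ + √(L² − r² sin²θ); with ω constant, a = ω²·d²x/dθ².
d²x/dθ² = −r cosθ − r²(cos2θ)/√u − r⁴ sin²2θ/(4u^{3/2}),  u = L² − r² sin²θ = 0.00132403 m².
Substituting r = 0.0117 m, L = 0.0369 m, θ = 148.4°: d²x/dθ² = +0.0081915 m.
a = ω²·d²x/dθ² = (168.6)²·(+0.0081915) = +232.85 m/s²;  |a| = 232.85 m/s².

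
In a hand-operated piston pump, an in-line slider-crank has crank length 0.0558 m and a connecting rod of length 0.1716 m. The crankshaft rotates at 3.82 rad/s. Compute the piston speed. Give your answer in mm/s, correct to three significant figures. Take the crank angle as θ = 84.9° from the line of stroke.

219

ω = 3.82 rad/s
For an in-line slider-crank, x = r cosθ + √(L² − r² sin²θ), so v = −rω sinθ·[1 + r cosθ/√(L² − r² sin²θ)].
With r = 0.0558 m, L = 0.1716 m, θ = 84.9°: √(L² − r² sin²θ) = 0.16235 m.
v = −0.0558·3.82·0.99604·[1 + 0.0558·0.08889/0.16235] = -0.2188 m/s.
|v| = 0.2188 m/s = 218.8 mm/s.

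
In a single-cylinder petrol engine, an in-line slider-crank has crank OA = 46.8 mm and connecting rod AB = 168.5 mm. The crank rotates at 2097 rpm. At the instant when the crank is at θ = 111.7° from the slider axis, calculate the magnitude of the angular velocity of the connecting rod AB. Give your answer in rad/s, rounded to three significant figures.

ω = 219.6 rad/s (converted from 2097 rpm).
The rod makes angle φ with the slider axis where L sinφ = r sinθ; differentiating, L cosφ·φ̇ = r ω cosθ.
L cosφ = √(L² − r² sin²θ) = 0.16279 m.
|ω_rod| = r ω |cosθ| / √(L² − r² sin²θ) = 0.0468·219.6·0.36975/0.16279 = 23.342 rad/s.

23.3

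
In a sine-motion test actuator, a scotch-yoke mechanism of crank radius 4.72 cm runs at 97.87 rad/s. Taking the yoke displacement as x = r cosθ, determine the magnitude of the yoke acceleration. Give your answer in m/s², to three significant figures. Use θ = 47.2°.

ω = 97.87 rad/s
x = r cosθ ⇒ ẍ = −rω² cosθ (ω constant).
|a| = rω²|cosθ| = 0.0472·(97.87)²·|cos 47.2°| = 307.18 m/s².

307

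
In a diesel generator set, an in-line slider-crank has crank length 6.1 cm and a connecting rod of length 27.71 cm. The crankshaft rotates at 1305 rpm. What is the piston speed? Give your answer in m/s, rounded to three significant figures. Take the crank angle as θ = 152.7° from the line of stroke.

3.07

ω = 2π·1305/60 = 136.7 rad/s
For an in-line slider-crank, x = r cosθ + √(L² − r² sin²θ), so v = −rω sinθ·[1 + r cosθ/√(L² − r² sin²θ)].
With r = 0.061 m, L = 0.2771 m, θ = 152.7°: √(L² − r² sin²θ) = 0.27568 m.
v = −0.061·136.7·0.45865·[1 + 0.061·-0.88862/0.27568] = -3.0716 m/s.
|v| = 3.0716 m/s.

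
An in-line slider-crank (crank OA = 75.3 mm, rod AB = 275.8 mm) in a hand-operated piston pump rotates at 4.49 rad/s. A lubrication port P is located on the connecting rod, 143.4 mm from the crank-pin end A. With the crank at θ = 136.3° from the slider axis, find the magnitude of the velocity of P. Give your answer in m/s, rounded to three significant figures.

ω = 4.49 rad/s.  Crank-pin speed |V_A| = rω = 0.3381 m/s, perpendicular to OA.
Rod angle: sinφ = −(r/L) sinθ ⇒ φ = -10.873°; ω_rod = −rω cosθ/√(L²−r²sin²θ) = +0.90247 rad/s.
V_P = V_A + ω_rod × AP, with AP = 0.1434 m along the rod.
Components: V_Px = −rω sinθ − a·ω_rod·sinφ = -0.20917 m/s;  V_Py = rω cosθ + a·ω_rod·cosφ = -0.11734 m/s.
|V_P| = √(V_Px² + V_Py²) = 0.23984 m/s.

0.240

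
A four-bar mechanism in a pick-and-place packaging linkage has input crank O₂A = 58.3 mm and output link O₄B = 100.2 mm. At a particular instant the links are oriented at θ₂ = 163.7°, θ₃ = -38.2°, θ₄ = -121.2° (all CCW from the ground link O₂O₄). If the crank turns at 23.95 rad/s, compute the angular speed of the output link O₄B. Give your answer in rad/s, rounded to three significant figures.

5.24

ω₂ = 23.95 rad/s
Differentiating the loop-closure r₂e^{iθ₂}+r₃e^{iθ₃}=r₁+r₄e^{iθ₄} gives r₂ω₂e^{iθ₂}+r₃ω₃e^{iθ₃}=r₄ω₄e^{iθ₄}.
Eliminating the other unknown: ω₄ = r₂ω₂ sin(θ₂−θ₃) / [r₄ sin(θ₄−θ₃)].
Numerator sine = -0.37299; denominator sine = -0.99255.
Result = 0.0583·23.95·(-0.37299) / (0.1002·(-0.99255)) = +5.2366 rad/s; magnitude 5.2366 rad/s.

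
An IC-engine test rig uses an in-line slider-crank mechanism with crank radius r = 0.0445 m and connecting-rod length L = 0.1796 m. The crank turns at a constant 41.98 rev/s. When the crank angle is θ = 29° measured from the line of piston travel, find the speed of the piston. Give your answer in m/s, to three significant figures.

ω = 2π·42 = 263.8 rad/s
For an in-line slider-crank, x = r cosθ + √(L² − r² sin²θ), so v = −rω sinθ·[1 + r cosθ/√(L² − r² sin²θ)].
With r = 0.0445 m, L = 0.1796 m, θ = 29°: √(L² − r² sin²θ) = 0.1783 m.
v = −0.0445·263.8·0.48481·[1 + 0.0445·0.87462/0.1783] = -6.9327 m/s.
|v| = 6.9327 m/s.

6.93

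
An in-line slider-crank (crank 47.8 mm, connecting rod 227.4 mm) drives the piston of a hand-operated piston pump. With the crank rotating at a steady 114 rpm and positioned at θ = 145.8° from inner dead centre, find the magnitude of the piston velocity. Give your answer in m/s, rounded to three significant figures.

ω = 2π·114/60 = 11.94 rad/s
For an in-line slider-crank, x = r cosθ + √(L² − r² sin²θ), so v = −rω sinθ·[1 + r cosθ/√(L² − r² sin²θ)].
With r = 0.0478 m, L = 0.2274 m, θ = 145.8°: √(L² − r² sin²θ) = 0.22581 m.
v = −0.0478·11.94·0.56208·[1 + 0.0478·-0.82708/0.22581] = -0.26459 m/s.
|v| = 0.26459 m/s.

0.265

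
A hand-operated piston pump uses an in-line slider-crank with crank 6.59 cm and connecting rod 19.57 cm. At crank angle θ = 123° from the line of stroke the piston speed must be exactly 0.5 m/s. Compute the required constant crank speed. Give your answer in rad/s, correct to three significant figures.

11.2

For an in-line slider-crank, |v_piston| = rω|sinθ|·[1 + r cosθ/√(L² − r² sin²θ)].
With r = 0.0659 m, L = 0.1957 m, θ = 123°: the bracketed kinematic factor |dx/dθ| = 0.044702 m.
ω = v/|dx/dθ| = 0.5/0.044702 = 11.185 rad/s.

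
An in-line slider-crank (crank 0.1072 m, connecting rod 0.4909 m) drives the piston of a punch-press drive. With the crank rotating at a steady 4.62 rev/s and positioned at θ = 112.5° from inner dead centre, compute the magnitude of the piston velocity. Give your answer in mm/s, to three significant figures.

ω = 2π·4.62 = 29.03 rad/s
For an in-line slider-crank, x = r cosθ + √(L² − r² sin²θ), so v = −rω sinθ·[1 + r cosθ/√(L² − r² sin²θ)].
With r = 0.1072 m, L = 0.4909 m, θ = 112.5°: √(L² − r² sin²θ) = 0.48081 m.
v = −0.1072·29.03·0.92388·[1 + 0.1072·-0.38268/0.48081] = -2.6297 m/s.
|v| = 2.6297 m/s = 2629.7 mm/s.

2630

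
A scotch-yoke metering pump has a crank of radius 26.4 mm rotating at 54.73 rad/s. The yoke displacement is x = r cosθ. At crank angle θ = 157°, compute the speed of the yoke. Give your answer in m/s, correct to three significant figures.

ω = 54.73 rad/s
x = r cosθ ⇒ ẋ = −rω sinθ.
|v| = rω|sinθ| = 0.0264·54.73·|sin 157°| = 0.56456 m/s.

0.565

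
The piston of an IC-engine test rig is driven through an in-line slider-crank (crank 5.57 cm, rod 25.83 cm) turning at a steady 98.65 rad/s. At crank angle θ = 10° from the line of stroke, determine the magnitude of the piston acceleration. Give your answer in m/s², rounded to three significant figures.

644

ω = 98.65 rad/s
x(θ) = r cosθ + √(L² − r² sin²θ); with ω constant, a = ω²·d²x/dθ².
d²x/dθ² = −r cosθ − r²(cos2θ)/√u − r⁴ sin²2θ/(4u^{3/2}),  u = L² − r² sin²θ = 0.0666253 m².
Substituting r = 0.0557 m, L = 0.2583 m, θ = 10°: d²x/dθ² = -0.066165 m.
a = ω²·d²x/dθ² = (98.65)²·(-0.066165) = -643.91 m/s²;  |a| = 643.91 m/s².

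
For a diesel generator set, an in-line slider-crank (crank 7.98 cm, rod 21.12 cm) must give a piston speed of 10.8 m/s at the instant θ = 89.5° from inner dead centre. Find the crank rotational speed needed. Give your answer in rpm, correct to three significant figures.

1290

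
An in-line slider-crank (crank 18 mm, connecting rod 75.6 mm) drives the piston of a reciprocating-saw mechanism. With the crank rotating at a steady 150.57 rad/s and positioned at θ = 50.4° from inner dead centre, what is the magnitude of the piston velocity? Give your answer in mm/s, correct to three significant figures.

2410

ω = 150.6 rad/s
For an in-line slider-crank, x = r cosθ + √(L² − r² sin²θ), so v = −rω sinθ·[1 + r cosθ/√(L² − r² sin²θ)].
With r = 0.018 m, L = 0.0756 m, θ = 50.4°: √(L² − r² sin²θ) = 0.074317 m.
v = −0.018·150.6·0.77051·[1 + 0.018·0.63742/0.074317] = -2.4107 m/s.
|v| = 2.4107 m/s = 2410.7 mm/s.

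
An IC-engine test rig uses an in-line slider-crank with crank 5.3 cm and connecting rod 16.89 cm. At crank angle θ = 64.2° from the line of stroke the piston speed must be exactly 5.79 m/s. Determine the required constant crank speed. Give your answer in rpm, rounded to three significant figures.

1010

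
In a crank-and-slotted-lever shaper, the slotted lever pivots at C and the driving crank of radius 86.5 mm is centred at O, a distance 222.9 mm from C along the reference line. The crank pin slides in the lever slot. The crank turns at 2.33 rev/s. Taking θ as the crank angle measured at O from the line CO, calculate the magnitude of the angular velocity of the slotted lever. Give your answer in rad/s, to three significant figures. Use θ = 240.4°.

ω = 14.64 rad/s (from 2.33 rev/s).
Crank pin A relative to C: A = (d + r cosθ, r sinθ); lever angle φ = atan2(r sinθ, d + r cosθ).
Differentiating tanφ: φ̇ = rω(d cosθ + r)/(d² + r² + 2dr cosθ).
d² + r² + 2dr cosθ = |CA|² = 0.0381194 m²;  d cosθ + r = -0.0236 m.
|ω_lever| = |0.0865·14.64·-0.0236| / 0.0381194 = 0.78399 rad/s.

0.784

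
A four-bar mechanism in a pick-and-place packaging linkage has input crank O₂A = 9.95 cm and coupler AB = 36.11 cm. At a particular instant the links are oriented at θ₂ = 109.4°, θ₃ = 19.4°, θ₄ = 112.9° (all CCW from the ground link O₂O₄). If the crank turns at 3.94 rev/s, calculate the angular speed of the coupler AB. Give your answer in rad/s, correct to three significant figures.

ω₂ = 24.76 rad/s (from 3.94 rev/s).
Differentiating the loop-closure r₂e^{iθ₂}+r₃e^{iθ₃}=r₁+r₄e^{iθ₄} gives r₂ω₂e^{iθ₂}+r₃ω₃e^{iθ₃}=r₄ω₄e^{iθ₄}.
Eliminating the other unknown: ω₃ = r₂ω₂ sin(θ₄−θ₂) / [r₃ sin(θ₃−θ₄)].
Numerator sine = +0.06105; denominator sine = -0.99813.
Result = 0.0995·24.76·(+0.06105) / (0.3611·(-0.99813)) = -0.41721 rad/s; magnitude 0.41721 rad/s.

0.417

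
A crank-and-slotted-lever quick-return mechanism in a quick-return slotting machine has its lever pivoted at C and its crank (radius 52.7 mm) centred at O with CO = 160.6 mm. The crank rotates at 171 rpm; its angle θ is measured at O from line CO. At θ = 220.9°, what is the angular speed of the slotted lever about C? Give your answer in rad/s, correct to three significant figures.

4.11

ω = 17.91 rad/s (from 171 rpm).
Crank pin A relative to C: A = (d + r cosθ, r sinθ); lever angle φ = atan2(r sinθ, d + r cosθ).
Differentiating tanφ: φ̇ = rω(d cosθ + r)/(d² + r² + 2dr cosθ).
d² + r² + 2dr cosθ = |CA|² = 0.0157751 m²;  d cosθ + r = -0.06869 m.
|ω_lever| = |0.0527·17.91·-0.06869| / 0.0157751 = 4.1092 rad/s.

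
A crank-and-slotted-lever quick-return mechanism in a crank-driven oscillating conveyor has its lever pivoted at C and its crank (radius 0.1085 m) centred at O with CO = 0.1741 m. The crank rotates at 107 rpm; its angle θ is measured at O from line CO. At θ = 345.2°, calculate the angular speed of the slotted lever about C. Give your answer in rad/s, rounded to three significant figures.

4.28

ω = 11.21 rad/s (from 107 rpm).
Crank pin A relative to C: A = (d + r cosθ, r sinθ); lever angle φ = atan2(r sinθ, d + r cosθ).
Differentiating tanφ: φ̇ = rω(d cosθ + r)/(d² + r² + 2dr cosθ).
d² + r² + 2dr cosθ = |CA|² = 0.0786094 m²;  d cosθ + r = +0.27682 m.
|ω_lever| = |0.1085·11.21·+0.27682| / 0.0786094 = 4.2813 rad/s.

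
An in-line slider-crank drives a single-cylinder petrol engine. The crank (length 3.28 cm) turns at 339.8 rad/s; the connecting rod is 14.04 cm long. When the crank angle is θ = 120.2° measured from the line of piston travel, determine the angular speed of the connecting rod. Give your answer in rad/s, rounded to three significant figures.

40.8

ω = 339.8 rad/s
The rod makes angle φ with the slider axis where L sinφ = r sinθ; differentiating, L cosφ·φ̇ = r ω cosθ.
L cosφ = √(L² − r² sin²θ) = 0.13751 m.
|ω_rod| = r ω |cosθ| / √(L² − r² sin²θ) = 0.0328·339.8·0.50302/0.13751 = 40.771 rad/s.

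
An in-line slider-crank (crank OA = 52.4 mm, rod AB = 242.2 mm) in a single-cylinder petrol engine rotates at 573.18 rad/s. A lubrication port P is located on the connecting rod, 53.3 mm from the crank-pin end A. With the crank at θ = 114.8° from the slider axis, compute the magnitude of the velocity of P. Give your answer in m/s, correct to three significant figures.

28.5

ω = 573.2 rad/s.  Crank-pin speed |V_A| = rω = 30.035 m/s, perpendicular to OA.
Rod angle: sinφ = −(r/L) sinθ ⇒ φ = -11.326°; ω_rod = −rω cosθ/√(L²−r²sin²θ) = +53.048 rad/s.
V_P = V_A + ω_rod × AP, with AP = 0.0533 m along the rod.
Components: V_Px = −rω sinθ − a·ω_rod·sinφ = -26.709 m/s;  V_Py = rω cosθ + a·ω_rod·cosφ = -9.8257 m/s.
|V_P| = √(V_Px² + V_Py²) = 28.459 m/s.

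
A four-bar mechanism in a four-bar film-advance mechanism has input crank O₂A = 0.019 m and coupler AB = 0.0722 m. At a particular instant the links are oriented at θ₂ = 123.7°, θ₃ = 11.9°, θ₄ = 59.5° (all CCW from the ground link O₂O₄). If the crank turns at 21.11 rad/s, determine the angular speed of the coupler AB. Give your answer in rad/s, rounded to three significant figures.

6.77

ω₂ = 21.11 rad/s
Differentiating the loop-closure r₂e^{iθ₂}+r₃e^{iθ₃}=r₁+r₄e^{iθ₄} gives r₂ω₂e^{iθ₂}+r₃ω₃e^{iθ₃}=r₄ω₄e^{iθ₄}.
Eliminating the other unknown: ω₃ = r₂ω₂ sin(θ₄−θ₂) / [r₃ sin(θ₃−θ₄)].
Numerator sine = -0.90032; denominator sine = -0.73846.
Result = 0.019·21.11·(-0.90032) / (0.0722·(-0.73846)) = +6.7729 rad/s; magnitude 6.7729 rad/s.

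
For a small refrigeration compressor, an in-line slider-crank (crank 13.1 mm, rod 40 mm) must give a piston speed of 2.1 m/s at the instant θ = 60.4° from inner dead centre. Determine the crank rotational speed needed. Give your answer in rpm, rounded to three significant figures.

For an in-line slider-crank, |v_piston| = rω|sinθ|·[1 + r cosθ/√(L² − r² sin²θ)].
With r = 0.0131 m, L = 0.04 m, θ = 60.4°: the bracketed kinematic factor |dx/dθ| = 0.013313 m.
ω = v/|dx/dθ| = 2.1/0.013313 = 157.75 rad/s.
N = 60ω/(2π) = 1506.4 rpm.

1510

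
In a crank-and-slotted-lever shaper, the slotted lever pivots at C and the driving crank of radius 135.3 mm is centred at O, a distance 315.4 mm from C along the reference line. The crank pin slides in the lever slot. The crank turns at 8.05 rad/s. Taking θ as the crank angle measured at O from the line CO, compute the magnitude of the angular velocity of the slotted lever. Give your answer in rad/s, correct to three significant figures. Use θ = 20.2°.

ω = 8.05 rad/s
Crank pin A relative to C: A = (d + r cosθ, r sinθ); lever angle φ = atan2(r sinθ, d + r cosθ).
Differentiating tanφ: φ̇ = rω(d cosθ + r)/(d² + r² + 2dr cosθ).
d² + r² + 2dr cosθ = |CA|² = 0.197881 m²;  d cosθ + r = +0.4313 m.
|ω_lever| = |0.1353·8.05·+0.4313| / 0.197881 = 2.3739 rad/s.

2.37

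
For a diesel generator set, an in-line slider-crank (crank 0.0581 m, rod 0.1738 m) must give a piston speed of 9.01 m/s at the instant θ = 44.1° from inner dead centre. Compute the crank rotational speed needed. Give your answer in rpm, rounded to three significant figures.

1710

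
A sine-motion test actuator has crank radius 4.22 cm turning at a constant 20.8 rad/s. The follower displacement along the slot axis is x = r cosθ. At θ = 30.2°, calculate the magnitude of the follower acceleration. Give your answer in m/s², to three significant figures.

15.8

ω = 20.8 rad/s
x = r cosθ ⇒ ẍ = −rω² cosθ (ω constant).
|a| = rω²|cosθ| = 0.0422·(20.8)²·|cos 30.2°| = 15.779 m/s².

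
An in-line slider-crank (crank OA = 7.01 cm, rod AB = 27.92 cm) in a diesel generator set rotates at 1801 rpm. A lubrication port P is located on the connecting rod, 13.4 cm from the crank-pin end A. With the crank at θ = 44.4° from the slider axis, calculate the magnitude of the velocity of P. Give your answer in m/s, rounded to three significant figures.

11.2

ω = 188.6 rad/s.  Crank-pin speed |V_A| = rω = 13.221 m/s, perpendicular to OA.
Rod angle: sinφ = −(r/L) sinθ ⇒ φ = -10.118°; ω_rod = −rω cosθ/√(L²−r²sin²θ) = -34.367 rad/s.
V_P = V_A + ω_rod × AP, with AP = 0.134 m along the rod.
Components: V_Px = −rω sinθ − a·ω_rod·sinφ = -10.059 m/s;  V_Py = rω cosθ + a·ω_rod·cosφ = +4.9124 m/s.
|V_P| = √(V_Px² + V_Py²) = 11.195 m/s.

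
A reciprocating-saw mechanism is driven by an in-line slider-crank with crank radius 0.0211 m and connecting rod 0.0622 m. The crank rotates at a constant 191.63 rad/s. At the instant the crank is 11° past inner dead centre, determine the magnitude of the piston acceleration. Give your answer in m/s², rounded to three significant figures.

1010

ω = 191.6 rad/s
x(θ) = r cosθ + √(L² − r² sin²θ); with ω constant, a = ω²·d²x/dθ².
d²x/dθ² = −r cosθ − r²(cos2θ)/√u − r⁴ sin²2θ/(4u^{3/2}),  u = L² − r² sin²θ = 0.00385263 m².
Substituting r = 0.0211 m, L = 0.0622 m, θ = 11°: d²x/dθ² = -0.027392 m.
a = ω²·d²x/dθ² = (191.6)²·(-0.027392) = -1005.9 m/s²;  |a| = 1005.9 m/s².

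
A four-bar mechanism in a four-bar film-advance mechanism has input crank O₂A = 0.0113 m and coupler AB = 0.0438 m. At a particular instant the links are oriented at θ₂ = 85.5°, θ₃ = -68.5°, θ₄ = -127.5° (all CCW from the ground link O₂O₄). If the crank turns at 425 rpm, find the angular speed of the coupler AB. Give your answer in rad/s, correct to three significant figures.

7.30

ω₂ = 44.51 rad/s (from 425 rpm).
Differentiating the loop-closure r₂e^{iθ₂}+r₃e^{iθ₃}=r₁+r₄e^{iθ₄} gives r₂ω₂e^{iθ₂}+r₃ω₃e^{iθ₃}=r₄ω₄e^{iθ₄}.
Eliminating the other unknown: ω₃ = r₂ω₂ sin(θ₄−θ₂) / [r₃ sin(θ₃−θ₄)].
Numerator sine = +0.54464; denominator sine = +0.85717.
Result = 0.0113·44.51·(+0.54464) / (0.0438·(+0.85717)) = +7.2957 rad/s; magnitude 7.2957 rad/s.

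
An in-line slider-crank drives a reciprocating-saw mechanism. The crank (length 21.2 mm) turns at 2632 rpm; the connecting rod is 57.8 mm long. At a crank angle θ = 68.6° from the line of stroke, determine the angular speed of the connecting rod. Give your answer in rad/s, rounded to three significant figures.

39.2

ω = 275.6 rad/s (converted from 2632 rpm).
The rod makes angle φ with the slider axis where L sinφ = r sinθ; differentiating, L cosφ·φ̇ = r ω cosθ.
L cosφ = √(L² − r² sin²θ) = 0.054325 m.
|ω_rod| = r ω |cosθ| / √(L² − r² sin²θ) = 0.0212·275.6·0.36488/0.054325 = 39.246 rad/s.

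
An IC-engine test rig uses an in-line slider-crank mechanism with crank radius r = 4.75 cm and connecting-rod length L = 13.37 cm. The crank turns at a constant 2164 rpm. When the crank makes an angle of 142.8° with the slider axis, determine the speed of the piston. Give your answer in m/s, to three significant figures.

4.62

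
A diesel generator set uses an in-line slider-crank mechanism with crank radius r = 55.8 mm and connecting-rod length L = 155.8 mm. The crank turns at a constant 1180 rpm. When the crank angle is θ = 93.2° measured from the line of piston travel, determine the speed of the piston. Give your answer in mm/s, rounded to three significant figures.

6740

ω = 2π·1180/60 = 123.6 rad/s
For an in-line slider-crank, x = r cosθ + √(L² − r² sin²θ), so v = −rω sinθ·[1 + r cosθ/√(L² − r² sin²θ)].
With r = 0.0558 m, L = 0.1558 m, θ = 93.2°: √(L² − r² sin²θ) = 0.1455 m.
v = −0.0558·123.6·0.99844·[1 + 0.0558·-0.05582/0.1455] = -6.737 m/s.
|v| = 6.737 m/s = 6737 mm/s.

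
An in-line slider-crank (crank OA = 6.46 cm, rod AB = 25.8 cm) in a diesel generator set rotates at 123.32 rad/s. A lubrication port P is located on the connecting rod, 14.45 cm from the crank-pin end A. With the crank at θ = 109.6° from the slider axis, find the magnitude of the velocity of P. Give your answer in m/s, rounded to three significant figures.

ω = 123.3 rad/s.  Crank-pin speed |V_A| = rω = 7.9665 m/s, perpendicular to OA.
Rod angle: sinφ = −(r/L) sinθ ⇒ φ = -13.643°; ω_rod = −rω cosθ/√(L²−r²sin²θ) = +10.659 rad/s.
V_P = V_A + ω_rod × AP, with AP = 0.1445 m along the rod.
Components: V_Px = −rω sinθ − a·ω_rod·sinφ = -7.1416 m/s;  V_Py = rω cosθ + a·ω_rod·cosφ = -1.1756 m/s.
|V_P| = √(V_Px² + V_Py²) = 7.2377 m/s.

7.24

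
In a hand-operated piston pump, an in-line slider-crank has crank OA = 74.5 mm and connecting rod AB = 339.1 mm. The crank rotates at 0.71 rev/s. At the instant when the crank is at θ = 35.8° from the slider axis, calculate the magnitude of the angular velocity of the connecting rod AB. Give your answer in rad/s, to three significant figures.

ω = 4.461 rad/s (converted from 0.71 rev/s).
The rod makes angle φ with the slider axis where L sinφ = r sinθ; differentiating, L cosφ·φ̇ = r ω cosθ.
L cosφ = √(L² − r² sin²θ) = 0.33629 m.
|ω_rod| = r ω |cosθ| / √(L² − r² sin²θ) = 0.0745·4.461·0.81106/0.33629 = 0.80156 rad/s.

0.802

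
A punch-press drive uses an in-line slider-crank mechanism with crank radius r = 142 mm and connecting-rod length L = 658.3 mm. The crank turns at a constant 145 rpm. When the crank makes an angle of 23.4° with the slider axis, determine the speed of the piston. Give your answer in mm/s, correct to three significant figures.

ω = 2π·145/60 = 15.18 rad/s
For an in-line slider-crank, x = r cosθ + √(L² − r² sin²θ), so v = −rω sinθ·[1 + r cosθ/√(L² − r² sin²θ)].
With r = 0.142 m, L = 0.6583 m, θ = 23.4°: √(L² − r² sin²θ) = 0.65588 m.
v = −0.142·15.18·0.39715·[1 + 0.142·0.91775/0.65588] = -1.0265 m/s.
|v| = 1.0265 m/s = 1026.5 mm/s.

1030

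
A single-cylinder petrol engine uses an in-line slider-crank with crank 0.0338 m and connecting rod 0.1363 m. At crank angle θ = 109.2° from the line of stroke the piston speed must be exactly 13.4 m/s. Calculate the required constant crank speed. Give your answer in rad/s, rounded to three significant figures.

For an in-line slider-crank, |v_piston| = rω|sinθ|·[1 + r cosθ/√(L² − r² sin²θ)].
With r = 0.0338 m, L = 0.1363 m, θ = 109.2°: the bracketed kinematic factor |dx/dθ| = 0.029242 m.
ω = v/|dx/dθ| = 13.4/0.029242 = 458.24 rad/s.

458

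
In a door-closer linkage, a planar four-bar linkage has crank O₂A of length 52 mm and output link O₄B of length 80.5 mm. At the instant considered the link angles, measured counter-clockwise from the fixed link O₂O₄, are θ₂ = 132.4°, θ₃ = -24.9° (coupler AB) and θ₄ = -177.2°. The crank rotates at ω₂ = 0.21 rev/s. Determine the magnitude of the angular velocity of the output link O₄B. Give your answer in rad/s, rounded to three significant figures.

0.708

ω₂ = 1.319 rad/s (from 0.21 rev/s).
Differentiating the loop-closure r₂e^{iθ₂}+r₃e^{iθ₃}=r₁+r₄e^{iθ₄} gives r₂ω₂e^{iθ₂}+r₃ω₃e^{iθ₃}=r₄ω₄e^{iθ₄}.
Eliminating the other unknown: ω₄ = r₂ω₂ sin(θ₂−θ₃) / [r₄ sin(θ₄−θ₃)].
Numerator sine = +0.38591; denominator sine = -0.46484.
Result = 0.052·1.319·(+0.38591) / (0.0805·(-0.46484)) = -0.70759 rad/s; magnitude 0.70759 rad/s.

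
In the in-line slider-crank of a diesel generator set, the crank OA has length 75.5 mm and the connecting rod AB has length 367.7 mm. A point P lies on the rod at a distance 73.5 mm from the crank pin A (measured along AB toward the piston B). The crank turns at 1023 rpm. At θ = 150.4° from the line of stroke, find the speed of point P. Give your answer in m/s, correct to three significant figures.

ω = 107.1 rad/s.  Crank-pin speed |V_A| = rω = 8.0882 m/s, perpendicular to OA.
Rod angle: sinφ = −(r/L) sinθ ⇒ φ = -5.821°; ω_rod = −rω cosθ/√(L²−r²sin²θ) = +19.225 rad/s.
V_P = V_A + ω_rod × AP, with AP = 0.0735 m along the rod.
Components: V_Px = −rω sinθ − a·ω_rod·sinφ = -3.8518 m/s;  V_Py = rω cosθ + a·ω_rod·cosφ = -5.6269 m/s.
|V_P| = √(V_Px² + V_Py²) = 6.8189 m/s.

6.82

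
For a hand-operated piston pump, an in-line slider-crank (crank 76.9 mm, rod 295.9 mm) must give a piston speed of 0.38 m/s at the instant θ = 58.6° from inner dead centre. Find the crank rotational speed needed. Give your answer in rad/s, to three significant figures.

5.08

For an in-line slider-crank, |v_piston| = rω|sinθ|·[1 + r cosθ/√(L² − r² sin²θ)].
With r = 0.0769 m, L = 0.2959 m, θ = 58.6°: the bracketed kinematic factor |dx/dθ| = 0.074753 m.
ω = v/|dx/dθ| = 0.38/0.074753 = 5.0834 rad/s.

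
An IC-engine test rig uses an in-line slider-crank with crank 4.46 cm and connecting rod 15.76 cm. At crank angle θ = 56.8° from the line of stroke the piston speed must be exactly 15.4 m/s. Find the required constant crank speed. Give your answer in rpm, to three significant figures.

For an in-line slider-crank, |v_piston| = rω|sinθ|·[1 + r cosθ/√(L² − r² sin²θ)].
With r = 0.0446 m, L = 0.1576 m, θ = 56.8°: the bracketed kinematic factor |dx/dθ| = 0.043272 m.
ω = v/|dx/dθ| = 15.4/0.043272 = 355.89 rad/s.
N = 60ω/(2π) = 3398.5 rpm.

3400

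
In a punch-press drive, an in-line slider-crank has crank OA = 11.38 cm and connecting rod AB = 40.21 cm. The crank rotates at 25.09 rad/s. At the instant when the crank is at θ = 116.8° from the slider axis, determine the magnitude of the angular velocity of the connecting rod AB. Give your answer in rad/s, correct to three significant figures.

ω = 25.09 rad/s
The rod makes angle φ with the slider axis where L sinφ = r sinθ; differentiating, L cosφ·φ̇ = r ω cosθ.
L cosφ = √(L² − r² sin²θ) = 0.38906 m.
|ω_rod| = r ω |cosθ| / √(L² − r² sin²θ) = 0.1138·25.09·0.45088/0.38906 = 3.3089 rad/s.

3.31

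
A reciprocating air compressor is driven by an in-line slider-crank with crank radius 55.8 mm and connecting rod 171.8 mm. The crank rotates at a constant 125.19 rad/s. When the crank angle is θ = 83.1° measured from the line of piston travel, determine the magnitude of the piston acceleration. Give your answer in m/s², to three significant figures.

ω = 125.2 rad/s
x(θ) = r cosθ + √(L² − r² sin²θ); with ω constant, a = ω²·d²x/dθ².
d²x/dθ² = −r cosθ − r²(cos2θ)/√u − r⁴ sin²2θ/(4u^{3/2}),  u = L² − r² sin²θ = 0.0264465 m².
Substituting r = 0.0558 m, L = 0.1718 m, θ = 83.1°: d²x/dθ² = +0.011858 m.
a = ω²·d²x/dθ² = (125.2)²·(+0.011858) = +185.84 m/s²;  |a| = 185.84 m/s².

186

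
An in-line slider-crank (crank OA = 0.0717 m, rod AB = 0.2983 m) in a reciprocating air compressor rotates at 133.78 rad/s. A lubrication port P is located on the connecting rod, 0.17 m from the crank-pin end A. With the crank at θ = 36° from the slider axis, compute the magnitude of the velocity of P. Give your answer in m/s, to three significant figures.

ω = 133.8 rad/s.  Crank-pin speed |V_A| = rω = 9.592 m/s, perpendicular to OA.
Rod angle: sinφ = −(r/L) sinθ ⇒ φ = -8.122°; ω_rod = −rω cosθ/√(L²−r²sin²θ) = -26.278 rad/s.
V_P = V_A + ω_rod × AP, with AP = 0.17 m along the rod.
Components: V_Px = −rω sinθ − a·ω_rod·sinφ = -6.2692 m/s;  V_Py = rω cosθ + a·ω_rod·cosφ = +3.3377 m/s.
|V_P| = √(V_Px² + V_Py²) = 7.1023 m/s.

7.10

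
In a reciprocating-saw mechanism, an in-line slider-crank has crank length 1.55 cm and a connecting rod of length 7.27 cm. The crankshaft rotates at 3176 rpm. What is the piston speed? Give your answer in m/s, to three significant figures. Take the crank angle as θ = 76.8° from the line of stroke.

5.27

ω = 2π·3176/60 = 332.6 rad/s
For an in-line slider-crank, x = r cosθ + √(L² − r² sin²θ), so v = −rω sinθ·[1 + r cosθ/√(L² − r² sin²θ)].
With r = 0.0155 m, L = 0.0727 m, θ = 76.8°: √(L² − r² sin²θ) = 0.071117 m.
v = −0.0155·332.6·0.97358·[1 + 0.0155·0.22835/0.071117] = -5.2687 m/s.
|v| = 5.2687 m/s.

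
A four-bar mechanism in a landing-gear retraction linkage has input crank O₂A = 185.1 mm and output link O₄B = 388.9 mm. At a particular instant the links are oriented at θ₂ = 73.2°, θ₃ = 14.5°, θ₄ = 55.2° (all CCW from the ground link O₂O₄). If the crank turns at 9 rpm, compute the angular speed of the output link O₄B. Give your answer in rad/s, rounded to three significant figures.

ω₂ = 0.9425 rad/s (from 9 rpm).
Differentiating the loop-closure r₂e^{iθ₂}+r₃e^{iθ₃}=r₁+r₄e^{iθ₄} gives r₂ω₂e^{iθ₂}+r₃ω₃e^{iθ₃}=r₄ω₄e^{iθ₄}.
Eliminating the other unknown: ω₄ = r₂ω₂ sin(θ₂−θ₃) / [r₄ sin(θ₄−θ₃)].
Numerator sine = +0.85446; denominator sine = +0.65210.
Result = 0.1851·0.9425·(+0.85446) / (0.3889·(+0.65210)) = +0.58778 rad/s; magnitude 0.58778 rad/s.

0.588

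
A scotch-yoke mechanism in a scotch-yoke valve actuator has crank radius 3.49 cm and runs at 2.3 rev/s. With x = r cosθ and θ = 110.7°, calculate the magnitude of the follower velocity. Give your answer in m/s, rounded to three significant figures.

ω = 14.45 rad/s (from 2.3 rev/s).
x = r cosθ ⇒ ẋ = −rω sinθ.
|v| = rω|sinθ| = 0.0349·14.45·|sin 110.7°| = 0.47179 m/s.

0.472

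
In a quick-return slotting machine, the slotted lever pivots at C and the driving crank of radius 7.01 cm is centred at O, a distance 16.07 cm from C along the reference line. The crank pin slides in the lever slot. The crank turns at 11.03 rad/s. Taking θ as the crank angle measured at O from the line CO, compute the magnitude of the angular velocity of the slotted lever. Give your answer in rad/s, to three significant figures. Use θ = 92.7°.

ω = 11.03 rad/s
Crank pin A relative to C: A = (d + r cosθ, r sinθ); lever angle φ = atan2(r sinθ, d + r cosθ).
Differentiating tanφ: φ̇ = rω(d cosθ + r)/(d² + r² + 2dr cosθ).
d² + r² + 2dr cosθ = |CA|² = 0.0296772 m²;  d cosθ + r = +0.06253 m.
|ω_lever| = |0.0701·11.03·+0.06253| / 0.0296772 = 1.6291 rad/s.

1.63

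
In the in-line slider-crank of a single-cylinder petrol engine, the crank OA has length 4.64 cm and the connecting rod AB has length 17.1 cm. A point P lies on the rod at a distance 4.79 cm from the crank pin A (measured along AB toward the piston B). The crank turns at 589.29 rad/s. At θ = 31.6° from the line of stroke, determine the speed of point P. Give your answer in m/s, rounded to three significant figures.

22.7

ω = 589.3 rad/s.  Crank-pin speed |V_A| = rω = 27.343 m/s, perpendicular to OA.
Rod angle: sinφ = −(r/L) sinθ ⇒ φ = -8.174°; ω_rod = −rω cosθ/√(L²−r²sin²θ) = -137.59 rad/s.
V_P = V_A + ω_rod × AP, with AP = 0.0479 m along the rod.
Components: V_Px = −rω sinθ − a·ω_rod·sinφ = -15.264 m/s;  V_Py = rω cosθ + a·ω_rod·cosφ = +16.765 m/s.
|V_P| = √(V_Px² + V_Py²) = 22.673 m/s.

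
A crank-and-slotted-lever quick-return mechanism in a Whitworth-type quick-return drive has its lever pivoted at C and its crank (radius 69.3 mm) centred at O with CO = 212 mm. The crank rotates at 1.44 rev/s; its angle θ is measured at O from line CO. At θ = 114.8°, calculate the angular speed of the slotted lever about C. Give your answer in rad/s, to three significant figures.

ω = 9.048 rad/s (from 1.44 rev/s).
Crank pin A relative to C: A = (d + r cosθ, r sinθ); lever angle φ = atan2(r sinθ, d + r cosθ).
Differentiating tanφ: φ̇ = rω(d cosθ + r)/(d² + r² + 2dr cosθ).
d² + r² + 2dr cosθ = |CA|² = 0.0374216 m²;  d cosθ + r = -0.019624 m.
|ω_lever| = |0.0693·9.048·-0.019624| / 0.0374216 = 0.3288 rad/s.

0.329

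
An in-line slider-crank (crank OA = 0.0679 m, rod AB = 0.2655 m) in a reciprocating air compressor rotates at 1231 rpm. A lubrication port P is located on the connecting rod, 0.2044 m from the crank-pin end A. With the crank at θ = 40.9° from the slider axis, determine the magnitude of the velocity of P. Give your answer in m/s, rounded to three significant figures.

ω = 128.9 rad/s.  Crank-pin speed |V_A| = rω = 8.753 m/s, perpendicular to OA.
Rod angle: sinφ = −(r/L) sinθ ⇒ φ = -9.639°; ω_rod = −rω cosθ/√(L²−r²sin²θ) = -25.276 rad/s.
V_P = V_A + ω_rod × AP, with AP = 0.2044 m along the rod.
Components: V_Px = −rω sinθ − a·ω_rod·sinφ = -6.596 m/s;  V_Py = rω cosθ + a·ω_rod·cosφ = +1.5225 m/s.
|V_P| = √(V_Px² + V_Py²) = 6.7695 m/s.

6.77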